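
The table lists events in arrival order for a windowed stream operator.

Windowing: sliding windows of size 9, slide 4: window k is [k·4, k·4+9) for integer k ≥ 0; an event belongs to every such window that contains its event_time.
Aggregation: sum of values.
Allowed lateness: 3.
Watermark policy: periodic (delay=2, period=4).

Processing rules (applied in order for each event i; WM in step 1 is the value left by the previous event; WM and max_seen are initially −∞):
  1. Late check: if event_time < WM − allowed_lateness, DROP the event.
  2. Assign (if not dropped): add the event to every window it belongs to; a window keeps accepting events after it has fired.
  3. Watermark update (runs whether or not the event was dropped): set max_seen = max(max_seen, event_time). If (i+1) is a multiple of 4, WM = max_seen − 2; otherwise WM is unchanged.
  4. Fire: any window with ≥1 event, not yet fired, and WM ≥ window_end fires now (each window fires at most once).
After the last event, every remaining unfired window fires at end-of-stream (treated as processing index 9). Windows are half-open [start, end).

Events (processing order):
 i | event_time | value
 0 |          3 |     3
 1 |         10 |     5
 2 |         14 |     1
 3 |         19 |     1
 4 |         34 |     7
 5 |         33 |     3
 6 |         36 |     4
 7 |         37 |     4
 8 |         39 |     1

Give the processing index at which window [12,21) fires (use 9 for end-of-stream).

i=0 t=3 v=3: → [0,9); WM=−∞
i=1 t=10 v=5: → [8,17),[4,13); WM=−∞
i=2 t=14 v=1: → [12,21),[8,17); WM=−∞
i=3 t=19 v=1: → [16,25),[12,21); WM=17; [0,9) fires=3 [4,13) fires=5 [8,17) fires=6
i=4 t=34 v=7: → [32,41),[28,37); WM=17
i=5 t=33 v=3: → [32,41),[28,37); WM=17
i=6 t=36 v=4: → [36,45),[32,41),[28,37); WM=17
i=7 t=37 v=4: → [36,45),[32,41); WM=35; [12,21) fires=2 [16,25) fires=1
i=8 t=39 v=1: → [36,45),[32,41); WM=35

7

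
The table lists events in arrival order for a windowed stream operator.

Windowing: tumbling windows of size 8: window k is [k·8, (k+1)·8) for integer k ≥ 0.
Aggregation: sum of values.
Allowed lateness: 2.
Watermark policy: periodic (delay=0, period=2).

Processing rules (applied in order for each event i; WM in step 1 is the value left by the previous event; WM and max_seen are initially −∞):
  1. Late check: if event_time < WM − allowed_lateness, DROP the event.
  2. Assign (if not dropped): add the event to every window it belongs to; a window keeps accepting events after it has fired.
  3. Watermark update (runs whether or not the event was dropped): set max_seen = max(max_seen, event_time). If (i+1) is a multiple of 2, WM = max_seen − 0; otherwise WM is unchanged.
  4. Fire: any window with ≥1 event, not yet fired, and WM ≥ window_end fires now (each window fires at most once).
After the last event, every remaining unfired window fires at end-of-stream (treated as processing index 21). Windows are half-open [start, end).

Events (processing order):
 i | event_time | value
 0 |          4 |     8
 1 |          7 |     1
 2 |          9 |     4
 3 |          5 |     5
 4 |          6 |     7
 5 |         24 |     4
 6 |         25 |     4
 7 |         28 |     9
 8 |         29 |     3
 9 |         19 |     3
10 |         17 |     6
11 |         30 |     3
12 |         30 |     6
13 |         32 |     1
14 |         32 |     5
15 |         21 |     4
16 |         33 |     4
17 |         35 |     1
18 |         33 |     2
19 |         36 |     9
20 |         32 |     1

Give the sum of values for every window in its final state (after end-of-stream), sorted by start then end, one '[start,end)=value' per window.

i=0 t=4 v=8: → [0,8); WM=−∞
i=1 t=7 v=1: → [0,8); WM=7
i=2 t=9 v=4: → [8,16); WM=7
i=3 t=5 v=5: → [0,8); WM=9; [0,8) fires=14
i=4 t=6 v=7: DROP (t<9-2); WM=9
i=5 t=24 v=4: → [24,32); WM=24; [8,16) fires=4
i=6 t=25 v=4: → [24,32); WM=24
i=7 t=28 v=9: → [24,32); WM=28
i=8 t=29 v=3: → [24,32); WM=28
i=9 t=19 v=3: DROP (t<28-2); WM=29
i=10 t=17 v=6: DROP (t<29-2); WM=29
i=11 t=30 v=3: → [24,32); WM=30
i=12 t=30 v=6: → [24,32); WM=30
i=13 t=32 v=1: → [32,40); WM=32; [24,32) fires=29
i=14 t=32 v=5: → [32,40); WM=32
i=15 t=21 v=4: DROP (t<32-2); WM=32
i=16 t=33 v=4: → [32,40); WM=32
i=17 t=35 v=1: → [32,40); WM=35
i=18 t=33 v=2: → [32,40); WM=35
i=19 t=36 v=9: → [32,40); WM=36
i=20 t=32 v=1: DROP (t<36-2); WM=36

[0,8)=14 [8,16)=4 [24,32)=29 [32,40)=22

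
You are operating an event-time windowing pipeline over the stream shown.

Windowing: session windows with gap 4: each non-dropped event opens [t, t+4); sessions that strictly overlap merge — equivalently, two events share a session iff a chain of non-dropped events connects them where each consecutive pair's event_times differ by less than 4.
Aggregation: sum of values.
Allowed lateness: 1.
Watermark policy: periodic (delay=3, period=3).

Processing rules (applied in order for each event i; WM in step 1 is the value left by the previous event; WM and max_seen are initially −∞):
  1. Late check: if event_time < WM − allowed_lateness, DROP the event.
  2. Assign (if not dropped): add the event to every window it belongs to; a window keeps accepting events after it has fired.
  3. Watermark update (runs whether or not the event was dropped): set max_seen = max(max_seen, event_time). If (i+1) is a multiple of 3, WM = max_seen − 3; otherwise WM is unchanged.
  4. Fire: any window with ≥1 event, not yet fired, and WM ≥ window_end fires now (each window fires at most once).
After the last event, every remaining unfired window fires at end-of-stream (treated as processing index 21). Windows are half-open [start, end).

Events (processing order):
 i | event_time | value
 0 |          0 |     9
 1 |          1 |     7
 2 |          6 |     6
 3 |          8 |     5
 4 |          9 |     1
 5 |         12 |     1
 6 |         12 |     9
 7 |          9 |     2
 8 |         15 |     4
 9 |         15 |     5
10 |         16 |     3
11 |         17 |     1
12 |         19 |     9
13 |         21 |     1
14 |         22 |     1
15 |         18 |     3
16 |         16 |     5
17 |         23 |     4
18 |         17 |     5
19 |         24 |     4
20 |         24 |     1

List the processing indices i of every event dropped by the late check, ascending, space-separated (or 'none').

16 18

i=0 t=0 v=9: → [0,4); WM=−∞
i=1 t=1 v=7: → [0,5); WM=−∞
i=2 t=6 v=6: → [6,10); WM=3
i=3 t=8 v=5: → [6,12); WM=3
i=4 t=9 v=1: → [6,13); WM=3
i=5 t=12 v=1: → [6,16); WM=9
i=6 t=12 v=9: → [6,16); WM=9
i=7 t=9 v=2: → [6,16); WM=9
i=8 t=15 v=4: → [6,19); WM=12
i=9 t=15 v=5: → [6,19); WM=12
i=10 t=16 v=3: → [6,20); WM=12
i=11 t=17 v=1: → [6,21); WM=14
i=12 t=19 v=9: → [6,23); WM=14
i=13 t=21 v=1: → [6,25); WM=14
i=14 t=22 v=1: → [6,26); WM=19
i=15 t=18 v=3: → [6,26); WM=19
i=16 t=16 v=5: DROP (t<19-1); WM=19
i=17 t=23 v=4: → [6,27); WM=20
i=18 t=17 v=5: DROP (t<20-1); WM=20
i=19 t=24 v=4: → [6,28); WM=20
i=20 t=24 v=1: → [6,28); WM=21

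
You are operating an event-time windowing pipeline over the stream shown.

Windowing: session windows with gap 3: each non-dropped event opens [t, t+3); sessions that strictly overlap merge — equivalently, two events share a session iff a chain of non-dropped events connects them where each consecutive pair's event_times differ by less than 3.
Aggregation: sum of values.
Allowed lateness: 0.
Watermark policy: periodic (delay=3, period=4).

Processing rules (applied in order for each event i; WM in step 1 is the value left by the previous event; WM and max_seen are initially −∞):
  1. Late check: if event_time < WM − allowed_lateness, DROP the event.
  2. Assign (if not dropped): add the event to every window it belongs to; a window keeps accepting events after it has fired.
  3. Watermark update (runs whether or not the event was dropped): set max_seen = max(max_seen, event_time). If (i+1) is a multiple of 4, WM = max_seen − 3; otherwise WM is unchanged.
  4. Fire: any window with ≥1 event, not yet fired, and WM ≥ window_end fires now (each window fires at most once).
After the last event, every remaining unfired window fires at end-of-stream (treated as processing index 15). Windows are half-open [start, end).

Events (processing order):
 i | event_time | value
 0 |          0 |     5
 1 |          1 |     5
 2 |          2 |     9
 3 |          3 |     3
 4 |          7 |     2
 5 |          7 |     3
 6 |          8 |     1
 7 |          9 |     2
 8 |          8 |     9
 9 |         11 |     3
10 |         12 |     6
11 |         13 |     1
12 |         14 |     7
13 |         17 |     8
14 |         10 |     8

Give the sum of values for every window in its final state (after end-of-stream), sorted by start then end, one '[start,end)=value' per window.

[0,6)=22 [7,17)=42 [17,20)=8

i=0 t=0 v=5: → [0,3); WM=−∞
i=1 t=1 v=5: → [0,4); WM=−∞
i=2 t=2 v=9: → [0,5); WM=−∞
i=3 t=3 v=3: → [0,6); WM=0
i=4 t=7 v=2: → [7,10); WM=0
i=5 t=7 v=3: → [7,10); WM=0
i=6 t=8 v=1: → [7,11); WM=0
i=7 t=9 v=2: → [7,12); WM=6
i=8 t=8 v=9: → [7,12); WM=6
i=9 t=11 v=3: → [7,14); WM=6
i=10 t=12 v=6: → [7,15); WM=6
i=11 t=13 v=1: → [7,16); WM=10
i=12 t=14 v=7: → [7,17); WM=10
i=13 t=17 v=8: → [17,20); WM=10
i=14 t=10 v=8: → [7,17); WM=10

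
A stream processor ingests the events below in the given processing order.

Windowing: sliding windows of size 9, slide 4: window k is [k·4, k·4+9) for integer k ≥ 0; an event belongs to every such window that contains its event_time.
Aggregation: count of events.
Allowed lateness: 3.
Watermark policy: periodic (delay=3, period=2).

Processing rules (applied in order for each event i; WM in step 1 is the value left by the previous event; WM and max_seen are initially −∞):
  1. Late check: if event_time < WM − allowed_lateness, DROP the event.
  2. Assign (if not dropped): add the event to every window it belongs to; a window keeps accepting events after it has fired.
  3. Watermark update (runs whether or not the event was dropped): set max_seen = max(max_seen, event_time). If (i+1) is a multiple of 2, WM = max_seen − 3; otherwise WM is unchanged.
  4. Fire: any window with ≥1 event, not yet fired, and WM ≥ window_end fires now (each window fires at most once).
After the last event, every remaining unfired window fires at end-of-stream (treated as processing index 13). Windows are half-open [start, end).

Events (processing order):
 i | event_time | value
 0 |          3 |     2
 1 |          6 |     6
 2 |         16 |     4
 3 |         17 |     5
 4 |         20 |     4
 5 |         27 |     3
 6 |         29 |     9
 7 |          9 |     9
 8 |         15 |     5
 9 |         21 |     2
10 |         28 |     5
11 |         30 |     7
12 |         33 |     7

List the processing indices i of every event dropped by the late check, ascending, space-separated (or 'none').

i=0 t=3 v=2: → [0,9); WM=−∞
i=1 t=6 v=6: → [4,13),[0,9); WM=3
i=2 t=16 v=4: → [16,25),[12,21),[8,17); WM=3
i=3 t=17 v=5: → [16,25),[12,21); WM=14; [0,9) fires=2 [4,13) fires=1
i=4 t=20 v=4: → [20,29),[16,25),[12,21); WM=14
i=5 t=27 v=3: → [24,33),[20,29); WM=24; [8,17) fires=1 [12,21) fires=3
i=6 t=29 v=9: → [28,37),[24,33); WM=24
i=7 t=9 v=9: DROP (t<24-3); WM=26; [16,25) fires=3
i=8 t=15 v=5: DROP (t<26-3); WM=26
i=9 t=21 v=2: DROP (t<26-3); WM=26
i=10 t=28 v=5: → [28,37),[24,33),[20,29); WM=26
i=11 t=30 v=7: → [28,37),[24,33); WM=27
i=12 t=33 v=7: → [32,41),[28,37); WM=27

7 8 9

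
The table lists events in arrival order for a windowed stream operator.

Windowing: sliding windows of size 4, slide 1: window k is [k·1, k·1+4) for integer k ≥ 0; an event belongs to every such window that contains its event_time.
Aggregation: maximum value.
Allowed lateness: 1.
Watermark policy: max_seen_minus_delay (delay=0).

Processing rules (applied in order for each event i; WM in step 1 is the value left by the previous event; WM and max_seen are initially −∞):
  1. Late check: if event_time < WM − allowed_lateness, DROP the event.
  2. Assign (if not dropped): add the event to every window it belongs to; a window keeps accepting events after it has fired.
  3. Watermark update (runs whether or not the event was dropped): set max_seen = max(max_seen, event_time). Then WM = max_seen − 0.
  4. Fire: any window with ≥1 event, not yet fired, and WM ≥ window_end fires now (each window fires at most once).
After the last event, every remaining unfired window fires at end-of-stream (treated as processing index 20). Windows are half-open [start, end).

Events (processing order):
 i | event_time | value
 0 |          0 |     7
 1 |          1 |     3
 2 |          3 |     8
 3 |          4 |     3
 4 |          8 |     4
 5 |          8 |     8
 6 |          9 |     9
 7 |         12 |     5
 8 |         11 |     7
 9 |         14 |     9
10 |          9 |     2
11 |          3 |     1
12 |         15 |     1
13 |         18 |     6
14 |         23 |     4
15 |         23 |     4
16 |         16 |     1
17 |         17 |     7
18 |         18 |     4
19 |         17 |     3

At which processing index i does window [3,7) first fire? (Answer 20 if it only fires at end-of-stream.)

4

i=0 t=0 v=7: → [0,4); WM=0
i=1 t=1 v=3: → [1,5),[0,4); WM=1
i=2 t=3 v=8: → [3,7),[2,6),[1,5),[0,4); WM=3
i=3 t=4 v=3: → [4,8),[3,7),[2,6),[1,5); WM=4; [0,4) fires=8
i=4 t=8 v=4: → [8,12),[7,11),[6,10),[5,9); WM=8; [1,5) fires=8 [2,6) fires=8 [3,7) fires=8 [4,8) fires=3
i=5 t=8 v=8: → [8,12),[7,11),[6,10),[5,9); WM=8
i=6 t=9 v=9: → [9,13),[8,12),[7,11),[6,10); WM=9; [5,9) fires=8
i=7 t=12 v=5: → [12,16),[11,15),[10,14),[9,13); WM=12; [6,10) fires=9 [7,11) fires=9 [8,12) fires=9
i=8 t=11 v=7: → [11,15),[10,14),[9,13),[8,12); WM=12
i=9 t=14 v=9: → [14,18),[13,17),[12,16),[11,15); WM=14; [9,13) fires=9 [10,14) fires=7
i=10 t=9 v=2: DROP (t<14-1); WM=14
i=11 t=3 v=1: DROP (t<14-1); WM=14
i=12 t=15 v=1: → [15,19),[14,18),[13,17),[12,16); WM=15; [11,15) fires=9
i=13 t=18 v=6: → [18,22),[17,21),[16,20),[15,19); WM=18; [12,16) fires=9 [13,17) fires=9 [14,18) fires=9
i=14 t=23 v=4: → [23,27),[22,26),[21,25),[20,24); WM=23; [15,19) fires=6 [16,20) fires=6 [17,21) fires=6 [18,22) fires=6
i=15 t=23 v=4: → [23,27),[22,26),[21,25),[20,24); WM=23
i=16 t=16 v=1: DROP (t<23-1); WM=23
i=17 t=17 v=7: DROP (t<23-1); WM=23
i=18 t=18 v=4: DROP (t<23-1); WM=23
i=19 t=17 v=3: DROP (t<23-1); WM=23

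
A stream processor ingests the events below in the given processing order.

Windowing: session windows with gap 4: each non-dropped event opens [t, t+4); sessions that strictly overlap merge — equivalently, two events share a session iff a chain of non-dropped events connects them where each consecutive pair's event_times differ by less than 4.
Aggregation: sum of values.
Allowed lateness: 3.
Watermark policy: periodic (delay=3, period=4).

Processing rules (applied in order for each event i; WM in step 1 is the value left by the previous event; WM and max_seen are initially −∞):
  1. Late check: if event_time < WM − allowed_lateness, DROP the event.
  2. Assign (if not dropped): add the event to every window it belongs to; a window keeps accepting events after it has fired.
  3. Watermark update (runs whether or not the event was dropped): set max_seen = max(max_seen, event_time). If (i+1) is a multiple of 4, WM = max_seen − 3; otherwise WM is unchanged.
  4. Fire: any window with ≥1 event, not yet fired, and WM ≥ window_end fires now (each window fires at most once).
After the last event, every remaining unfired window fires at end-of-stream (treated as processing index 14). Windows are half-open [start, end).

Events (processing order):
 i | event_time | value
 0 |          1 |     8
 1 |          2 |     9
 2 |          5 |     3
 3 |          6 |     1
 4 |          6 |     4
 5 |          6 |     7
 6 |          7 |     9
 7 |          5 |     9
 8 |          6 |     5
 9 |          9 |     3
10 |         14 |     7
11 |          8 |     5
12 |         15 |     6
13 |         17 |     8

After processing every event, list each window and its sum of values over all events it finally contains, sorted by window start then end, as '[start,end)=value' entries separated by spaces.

i=0 t=1 v=8: → [1,5); WM=−∞
i=1 t=2 v=9: → [1,6); WM=−∞
i=2 t=5 v=3: → [1,9); WM=−∞
i=3 t=6 v=1: → [1,10); WM=3
i=4 t=6 v=4: → [1,10); WM=3
i=5 t=6 v=7: → [1,10); WM=3
i=6 t=7 v=9: → [1,11); WM=3
i=7 t=5 v=9: → [1,11); WM=4
i=8 t=6 v=5: → [1,11); WM=4
i=9 t=9 v=3: → [1,13); WM=4
i=10 t=14 v=7: → [14,18); WM=4
i=11 t=8 v=5: → [1,13); WM=11
i=12 t=15 v=6: → [14,19); WM=11
i=13 t=17 v=8: → [14,21); WM=11

[1,13)=63 [14,21)=21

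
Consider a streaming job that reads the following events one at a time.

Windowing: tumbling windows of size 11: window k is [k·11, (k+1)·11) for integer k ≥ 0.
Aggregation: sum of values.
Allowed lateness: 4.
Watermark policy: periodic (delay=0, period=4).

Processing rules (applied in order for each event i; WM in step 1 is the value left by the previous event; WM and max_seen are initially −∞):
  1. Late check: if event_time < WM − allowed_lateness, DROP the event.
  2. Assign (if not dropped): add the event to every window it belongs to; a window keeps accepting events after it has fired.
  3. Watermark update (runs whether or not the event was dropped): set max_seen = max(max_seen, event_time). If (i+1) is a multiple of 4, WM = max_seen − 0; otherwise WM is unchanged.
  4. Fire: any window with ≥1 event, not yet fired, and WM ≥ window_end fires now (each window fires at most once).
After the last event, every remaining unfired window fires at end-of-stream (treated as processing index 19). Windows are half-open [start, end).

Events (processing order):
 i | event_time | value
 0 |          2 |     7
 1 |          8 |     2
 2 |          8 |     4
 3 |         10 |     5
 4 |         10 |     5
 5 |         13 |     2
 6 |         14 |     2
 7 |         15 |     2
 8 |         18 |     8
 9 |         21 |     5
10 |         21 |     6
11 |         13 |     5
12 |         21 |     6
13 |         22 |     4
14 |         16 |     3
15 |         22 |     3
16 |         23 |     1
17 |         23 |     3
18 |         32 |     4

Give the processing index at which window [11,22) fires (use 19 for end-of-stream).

i=0 t=2 v=7: → [0,11); WM=−∞
i=1 t=8 v=2: → [0,11); WM=−∞
i=2 t=8 v=4: → [0,11); WM=−∞
i=3 t=10 v=5: → [0,11); WM=10
i=4 t=10 v=5: → [0,11); WM=10
i=5 t=13 v=2: → [11,22); WM=10
i=6 t=14 v=2: → [11,22); WM=10
i=7 t=15 v=2: → [11,22); WM=15; [0,11) fires=23
i=8 t=18 v=8: → [11,22); WM=15
i=9 t=21 v=5: → [11,22); WM=15
i=10 t=21 v=6: → [11,22); WM=15
i=11 t=13 v=5: → [11,22); WM=21
i=12 t=21 v=6: → [11,22); WM=21
i=13 t=22 v=4: → [22,33); WM=21
i=14 t=16 v=3: DROP (t<21-4); WM=21
i=15 t=22 v=3: → [22,33); WM=22; [11,22) fires=36
i=16 t=23 v=1: → [22,33); WM=22
i=17 t=23 v=3: → [22,33); WM=22
i=18 t=32 v=4: → [22,33); WM=22

15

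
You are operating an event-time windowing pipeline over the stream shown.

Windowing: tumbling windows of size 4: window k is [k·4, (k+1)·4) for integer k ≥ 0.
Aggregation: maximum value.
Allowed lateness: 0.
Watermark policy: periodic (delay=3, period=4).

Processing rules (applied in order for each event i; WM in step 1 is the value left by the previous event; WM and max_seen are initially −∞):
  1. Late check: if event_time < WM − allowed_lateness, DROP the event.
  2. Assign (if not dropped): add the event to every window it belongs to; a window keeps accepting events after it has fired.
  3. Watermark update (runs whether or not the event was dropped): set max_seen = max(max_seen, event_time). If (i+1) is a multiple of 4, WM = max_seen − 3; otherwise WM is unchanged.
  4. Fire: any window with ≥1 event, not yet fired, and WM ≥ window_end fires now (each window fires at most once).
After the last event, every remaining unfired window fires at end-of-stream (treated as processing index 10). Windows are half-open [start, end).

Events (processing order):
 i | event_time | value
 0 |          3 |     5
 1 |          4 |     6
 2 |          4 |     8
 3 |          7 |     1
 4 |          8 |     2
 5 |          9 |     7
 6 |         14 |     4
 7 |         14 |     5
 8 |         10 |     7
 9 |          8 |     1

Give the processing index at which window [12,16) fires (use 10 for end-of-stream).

i=0 t=3 v=5: → [0,4); WM=−∞
i=1 t=4 v=6: → [4,8); WM=−∞
i=2 t=4 v=8: → [4,8); WM=−∞
i=3 t=7 v=1: → [4,8); WM=4; [0,4) fires=5
i=4 t=8 v=2: → [8,12); WM=4
i=5 t=9 v=7: → [8,12); WM=4
i=6 t=14 v=4: → [12,16); WM=4
i=7 t=14 v=5: → [12,16); WM=11; [4,8) fires=8
i=8 t=10 v=7: DROP (t<11-0); WM=11
i=9 t=8 v=1: DROP (t<11-0); WM=11

10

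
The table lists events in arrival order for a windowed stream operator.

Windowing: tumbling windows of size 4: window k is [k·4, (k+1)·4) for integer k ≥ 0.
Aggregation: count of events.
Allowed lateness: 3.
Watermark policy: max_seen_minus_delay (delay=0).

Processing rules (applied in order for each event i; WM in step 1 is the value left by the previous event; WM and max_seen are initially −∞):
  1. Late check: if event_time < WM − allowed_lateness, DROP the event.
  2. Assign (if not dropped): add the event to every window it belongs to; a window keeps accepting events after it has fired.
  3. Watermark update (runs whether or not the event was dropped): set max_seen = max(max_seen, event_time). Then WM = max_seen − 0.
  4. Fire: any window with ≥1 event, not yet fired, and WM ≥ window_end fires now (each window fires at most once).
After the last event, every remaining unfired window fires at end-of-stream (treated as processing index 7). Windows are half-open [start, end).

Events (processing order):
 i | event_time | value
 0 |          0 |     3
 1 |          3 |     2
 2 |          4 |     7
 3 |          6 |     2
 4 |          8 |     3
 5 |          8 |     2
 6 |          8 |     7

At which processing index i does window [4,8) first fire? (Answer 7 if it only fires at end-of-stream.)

4

i=0 t=0 v=3: → [0,4); WM=0
i=1 t=3 v=2: → [0,4); WM=3
i=2 t=4 v=7: → [4,8); WM=4; [0,4) fires=2
i=3 t=6 v=2: → [4,8); WM=6
i=4 t=8 v=3: → [8,12); WM=8; [4,8) fires=2
i=5 t=8 v=2: → [8,12); WM=8
i=6 t=8 v=7: → [8,12); WM=8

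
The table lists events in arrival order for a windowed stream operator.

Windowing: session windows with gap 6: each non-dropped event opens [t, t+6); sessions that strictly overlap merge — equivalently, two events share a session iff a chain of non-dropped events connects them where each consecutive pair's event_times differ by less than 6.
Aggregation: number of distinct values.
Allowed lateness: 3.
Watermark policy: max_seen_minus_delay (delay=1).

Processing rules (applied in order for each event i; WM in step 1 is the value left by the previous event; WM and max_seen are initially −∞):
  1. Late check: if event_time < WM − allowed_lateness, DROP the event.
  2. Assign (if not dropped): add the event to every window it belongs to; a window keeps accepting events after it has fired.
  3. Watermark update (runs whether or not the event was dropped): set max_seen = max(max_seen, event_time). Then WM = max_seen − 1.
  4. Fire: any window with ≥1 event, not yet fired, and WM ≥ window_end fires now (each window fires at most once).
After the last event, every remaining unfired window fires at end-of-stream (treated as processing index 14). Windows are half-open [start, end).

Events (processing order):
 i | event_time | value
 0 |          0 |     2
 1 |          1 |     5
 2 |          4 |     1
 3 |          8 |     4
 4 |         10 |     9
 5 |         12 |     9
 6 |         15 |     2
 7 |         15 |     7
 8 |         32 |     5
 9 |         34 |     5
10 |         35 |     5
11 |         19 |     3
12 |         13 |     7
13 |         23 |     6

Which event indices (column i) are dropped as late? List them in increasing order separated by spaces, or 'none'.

i=0 t=0 v=2: → [0,6); WM=-1
i=1 t=1 v=5: → [0,7); WM=0
i=2 t=4 v=1: → [0,10); WM=3
i=3 t=8 v=4: → [0,14); WM=7
i=4 t=10 v=9: → [0,16); WM=9
i=5 t=12 v=9: → [0,18); WM=11
i=6 t=15 v=2: → [0,21); WM=14
i=7 t=15 v=7: → [0,21); WM=14
i=8 t=32 v=5: → [32,38); WM=31
i=9 t=34 v=5: → [32,40); WM=33
i=10 t=35 v=5: → [32,41); WM=34
i=11 t=19 v=3: DROP (t<34-3); WM=34
i=12 t=13 v=7: DROP (t<34-3); WM=34
i=13 t=23 v=6: DROP (t<34-3); WM=34

11 12 13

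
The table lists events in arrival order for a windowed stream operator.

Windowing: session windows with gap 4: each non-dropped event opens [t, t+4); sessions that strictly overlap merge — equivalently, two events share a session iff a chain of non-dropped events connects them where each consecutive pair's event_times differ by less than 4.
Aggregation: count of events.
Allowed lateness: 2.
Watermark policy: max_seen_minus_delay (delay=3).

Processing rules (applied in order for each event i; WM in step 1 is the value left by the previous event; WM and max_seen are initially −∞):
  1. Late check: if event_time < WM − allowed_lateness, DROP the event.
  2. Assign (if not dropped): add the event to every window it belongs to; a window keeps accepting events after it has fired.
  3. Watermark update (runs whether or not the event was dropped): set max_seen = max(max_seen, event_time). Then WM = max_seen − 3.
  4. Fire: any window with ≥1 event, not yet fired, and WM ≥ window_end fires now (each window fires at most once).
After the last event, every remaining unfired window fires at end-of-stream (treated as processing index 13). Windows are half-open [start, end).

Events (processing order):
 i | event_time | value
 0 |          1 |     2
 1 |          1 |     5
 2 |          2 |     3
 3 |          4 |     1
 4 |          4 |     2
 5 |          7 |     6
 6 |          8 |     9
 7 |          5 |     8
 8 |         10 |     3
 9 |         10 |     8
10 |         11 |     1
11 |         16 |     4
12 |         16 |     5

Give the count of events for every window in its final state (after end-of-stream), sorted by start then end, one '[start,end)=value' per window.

[1,15)=11 [16,20)=2

i=0 t=1 v=2: → [1,5); WM=-2
i=1 t=1 v=5: → [1,5); WM=-2
i=2 t=2 v=3: → [1,6); WM=-1
i=3 t=4 v=1: → [1,8); WM=1
i=4 t=4 v=2: → [1,8); WM=1
i=5 t=7 v=6: → [1,11); WM=4
i=6 t=8 v=9: → [1,12); WM=5
i=7 t=5 v=8: → [1,12); WM=5
i=8 t=10 v=3: → [1,14); WM=7
i=9 t=10 v=8: → [1,14); WM=7
i=10 t=11 v=1: → [1,15); WM=8
i=11 t=16 v=4: → [16,20); WM=13
i=12 t=16 v=5: → [16,20); WM=13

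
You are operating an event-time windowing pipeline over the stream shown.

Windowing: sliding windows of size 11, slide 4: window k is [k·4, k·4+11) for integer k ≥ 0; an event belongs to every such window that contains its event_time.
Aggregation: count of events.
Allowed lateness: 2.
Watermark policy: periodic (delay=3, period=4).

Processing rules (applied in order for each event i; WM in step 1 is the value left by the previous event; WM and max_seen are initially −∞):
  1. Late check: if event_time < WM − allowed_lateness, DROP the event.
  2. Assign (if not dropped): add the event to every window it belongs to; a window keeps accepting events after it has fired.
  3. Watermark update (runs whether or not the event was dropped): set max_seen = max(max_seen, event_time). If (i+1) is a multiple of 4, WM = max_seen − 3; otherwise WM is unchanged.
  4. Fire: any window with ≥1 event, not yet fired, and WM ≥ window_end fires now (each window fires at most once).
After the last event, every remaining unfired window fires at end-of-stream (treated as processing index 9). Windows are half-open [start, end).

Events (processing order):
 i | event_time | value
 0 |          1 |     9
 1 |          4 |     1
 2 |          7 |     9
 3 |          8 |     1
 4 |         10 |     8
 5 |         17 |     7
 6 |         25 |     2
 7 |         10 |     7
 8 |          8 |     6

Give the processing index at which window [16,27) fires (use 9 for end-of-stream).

i=0 t=1 v=9: → [0,11); WM=−∞
i=1 t=4 v=1: → [4,15),[0,11); WM=−∞
i=2 t=7 v=9: → [4,15),[0,11); WM=−∞
i=3 t=8 v=1: → [8,19),[4,15),[0,11); WM=5
i=4 t=10 v=8: → [8,19),[4,15),[0,11); WM=5
i=5 t=17 v=7: → [16,27),[12,23),[8,19); WM=5
i=6 t=25 v=2: → [24,35),[20,31),[16,27); WM=5
i=7 t=10 v=7: → [8,19),[4,15),[0,11); WM=22; [0,11) fires=6 [4,15) fires=5 [8,19) fires=4
i=8 t=8 v=6: DROP (t<22-2); WM=22

9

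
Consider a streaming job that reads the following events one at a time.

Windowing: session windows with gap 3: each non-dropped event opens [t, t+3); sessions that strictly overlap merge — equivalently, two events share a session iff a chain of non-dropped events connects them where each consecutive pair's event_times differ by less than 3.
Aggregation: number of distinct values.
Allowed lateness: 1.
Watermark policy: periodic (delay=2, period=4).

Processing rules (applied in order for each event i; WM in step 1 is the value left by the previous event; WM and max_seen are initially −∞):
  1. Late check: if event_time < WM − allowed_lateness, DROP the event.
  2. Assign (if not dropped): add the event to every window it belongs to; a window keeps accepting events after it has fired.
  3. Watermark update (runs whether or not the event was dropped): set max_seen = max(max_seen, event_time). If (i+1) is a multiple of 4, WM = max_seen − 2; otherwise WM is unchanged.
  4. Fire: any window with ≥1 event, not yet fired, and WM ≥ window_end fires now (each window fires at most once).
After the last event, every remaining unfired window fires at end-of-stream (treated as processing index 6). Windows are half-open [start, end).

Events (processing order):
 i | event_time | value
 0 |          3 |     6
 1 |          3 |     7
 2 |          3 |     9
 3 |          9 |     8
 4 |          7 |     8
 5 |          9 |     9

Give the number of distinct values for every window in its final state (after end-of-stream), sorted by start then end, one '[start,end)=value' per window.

[3,6)=3 [7,12)=2

i=0 t=3 v=6: → [3,6); WM=−∞
i=1 t=3 v=7: → [3,6); WM=−∞
i=2 t=3 v=9: → [3,6); WM=−∞
i=3 t=9 v=8: → [9,12); WM=7
i=4 t=7 v=8: → [7,12); WM=7
i=5 t=9 v=9: → [7,12); WM=7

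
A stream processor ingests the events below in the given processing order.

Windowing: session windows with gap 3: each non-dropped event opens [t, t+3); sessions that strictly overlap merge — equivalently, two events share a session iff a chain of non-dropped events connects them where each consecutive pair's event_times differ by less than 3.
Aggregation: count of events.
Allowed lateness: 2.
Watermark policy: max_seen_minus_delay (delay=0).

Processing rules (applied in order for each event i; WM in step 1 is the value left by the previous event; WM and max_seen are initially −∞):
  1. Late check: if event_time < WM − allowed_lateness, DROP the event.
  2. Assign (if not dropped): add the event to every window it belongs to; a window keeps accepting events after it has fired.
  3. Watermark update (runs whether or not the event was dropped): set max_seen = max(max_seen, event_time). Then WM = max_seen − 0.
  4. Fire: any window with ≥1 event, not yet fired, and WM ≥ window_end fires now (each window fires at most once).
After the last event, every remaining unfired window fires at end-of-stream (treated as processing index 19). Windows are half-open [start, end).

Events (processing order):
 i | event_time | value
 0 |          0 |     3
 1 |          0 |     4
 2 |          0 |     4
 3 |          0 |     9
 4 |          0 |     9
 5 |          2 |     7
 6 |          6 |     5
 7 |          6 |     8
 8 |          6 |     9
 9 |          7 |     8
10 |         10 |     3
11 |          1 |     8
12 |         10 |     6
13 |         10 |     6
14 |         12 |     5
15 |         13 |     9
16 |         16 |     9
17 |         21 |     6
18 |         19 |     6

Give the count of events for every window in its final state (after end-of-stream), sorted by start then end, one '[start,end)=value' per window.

[0,5)=6 [6,10)=4 [10,16)=5 [16,19)=1 [19,24)=2

i=0 t=0 v=3: → [0,3); WM=0
i=1 t=0 v=4: → [0,3); WM=0
i=2 t=0 v=4: → [0,3); WM=0
i=3 t=0 v=9: → [0,3); WM=0
i=4 t=0 v=9: → [0,3); WM=0
i=5 t=2 v=7: → [0,5); WM=2
i=6 t=6 v=5: → [6,9); WM=6
i=7 t=6 v=8: → [6,9); WM=6
i=8 t=6 v=9: → [6,9); WM=6
i=9 t=7 v=8: → [6,10); WM=7
i=10 t=10 v=3: → [10,13); WM=10
i=11 t=1 v=8: DROP (t<10-2); WM=10
i=12 t=10 v=6: → [10,13); WM=10
i=13 t=10 v=6: → [10,13); WM=10
i=14 t=12 v=5: → [10,15); WM=12
i=15 t=13 v=9: → [10,16); WM=13
i=16 t=16 v=9: → [16,19); WM=16
i=17 t=21 v=6: → [21,24); WM=21
i=18 t=19 v=6: → [19,24); WM=21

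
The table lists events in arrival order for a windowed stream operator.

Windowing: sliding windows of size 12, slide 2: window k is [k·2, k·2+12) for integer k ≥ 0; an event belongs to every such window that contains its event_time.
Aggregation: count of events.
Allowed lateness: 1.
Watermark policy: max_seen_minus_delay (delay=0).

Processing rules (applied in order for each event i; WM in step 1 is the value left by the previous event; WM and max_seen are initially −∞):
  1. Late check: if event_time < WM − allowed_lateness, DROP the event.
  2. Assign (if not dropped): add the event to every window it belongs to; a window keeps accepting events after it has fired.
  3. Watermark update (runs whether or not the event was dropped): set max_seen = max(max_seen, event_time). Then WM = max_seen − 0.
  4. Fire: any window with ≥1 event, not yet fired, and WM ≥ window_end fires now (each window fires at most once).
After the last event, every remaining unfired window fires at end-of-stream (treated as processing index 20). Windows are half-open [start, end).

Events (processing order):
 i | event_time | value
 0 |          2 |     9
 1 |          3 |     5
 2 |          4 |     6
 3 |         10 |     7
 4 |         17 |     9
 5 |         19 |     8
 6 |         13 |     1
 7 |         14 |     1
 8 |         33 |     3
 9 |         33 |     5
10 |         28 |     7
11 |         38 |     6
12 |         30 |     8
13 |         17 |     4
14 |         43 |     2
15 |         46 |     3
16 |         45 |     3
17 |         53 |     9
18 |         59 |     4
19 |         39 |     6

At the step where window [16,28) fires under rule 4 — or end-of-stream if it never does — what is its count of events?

2

i=0 t=2 v=9: → [2,14),[0,12); WM=2
i=1 t=3 v=5: → [2,14),[0,12); WM=3
i=2 t=4 v=6: → [4,16),[2,14),[0,12); WM=4
i=3 t=10 v=7: → [10,22),[8,20),[6,18),[4,16),[2,14),[0,12); WM=10
i=4 t=17 v=9: → [16,28),[14,26),[12,24),[10,22),[8,20),[6,18); WM=17; [0,12) fires=4 [2,14) fires=4 [4,16) fires=2
i=5 t=19 v=8: → [18,30),[16,28),[14,26),[12,24),[10,22),[8,20); WM=19; [6,18) fires=2
i=6 t=13 v=1: DROP (t<19-1); WM=19
i=7 t=14 v=1: DROP (t<19-1); WM=19
i=8 t=33 v=3: → [32,44),[30,42),[28,40),[26,38),[24,36),[22,34); WM=33; [8,20) fires=3 [10,22) fires=3 [12,24) fires=2 [14,26) fires=2 [16,28) fires=2 [18,30) fires=1
i=9 t=33 v=5: → [32,44),[30,42),[28,40),[26,38),[24,36),[22,34); WM=33
i=10 t=28 v=7: DROP (t<33-1); WM=33
i=11 t=38 v=6: → [38,50),[36,48),[34,46),[32,44),[30,42),[28,40); WM=38; [22,34) fires=2 [24,36) fires=2 [26,38) fires=2
i=12 t=30 v=8: DROP (t<38-1); WM=38
i=13 t=17 v=4: DROP (t<38-1); WM=38
i=14 t=43 v=2: → [42,54),[40,52),[38,50),[36,48),[34,46),[32,44); WM=43; [28,40) fires=3 [30,42) fires=3
i=15 t=46 v=3: → [46,58),[44,56),[42,54),[40,52),[38,50),[36,48); WM=46; [32,44) fires=4 [34,46) fires=2
i=16 t=45 v=3: → [44,56),[42,54),[40,52),[38,50),[36,48),[34,46); WM=46
i=17 t=53 v=9: → [52,64),[50,62),[48,60),[46,58),[44,56),[42,54); WM=53; [36,48) fires=4 [38,50) fires=4 [40,52) fires=3
i=18 t=59 v=4: → [58,70),[56,68),[54,66),[52,64),[50,62),[48,60); WM=59; [42,54) fires=4 [44,56) fires=3 [46,58) fires=2
i=19 t=39 v=6: DROP (t<59-1); WM=59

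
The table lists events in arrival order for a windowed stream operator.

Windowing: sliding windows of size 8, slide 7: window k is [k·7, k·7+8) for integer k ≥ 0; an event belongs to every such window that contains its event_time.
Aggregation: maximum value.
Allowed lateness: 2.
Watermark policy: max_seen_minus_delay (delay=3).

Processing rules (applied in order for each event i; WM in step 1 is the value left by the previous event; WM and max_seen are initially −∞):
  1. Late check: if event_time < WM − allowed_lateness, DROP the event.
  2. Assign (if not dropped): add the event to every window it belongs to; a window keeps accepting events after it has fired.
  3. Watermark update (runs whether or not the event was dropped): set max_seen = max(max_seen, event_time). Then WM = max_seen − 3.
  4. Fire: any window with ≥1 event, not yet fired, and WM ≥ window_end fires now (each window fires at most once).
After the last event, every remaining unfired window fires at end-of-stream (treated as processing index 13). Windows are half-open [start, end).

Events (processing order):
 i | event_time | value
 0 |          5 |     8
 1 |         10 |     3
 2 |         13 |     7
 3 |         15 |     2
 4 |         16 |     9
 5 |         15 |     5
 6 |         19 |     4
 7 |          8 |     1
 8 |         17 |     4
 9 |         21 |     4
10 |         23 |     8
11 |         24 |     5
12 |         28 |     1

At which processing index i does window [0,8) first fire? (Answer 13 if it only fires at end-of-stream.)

2

i=0 t=5 v=8: → [0,8); WM=2
i=1 t=10 v=3: → [7,15); WM=7
i=2 t=13 v=7: → [7,15); WM=10; [0,8) fires=8
i=3 t=15 v=2: → [14,22); WM=12
i=4 t=16 v=9: → [14,22); WM=13
i=5 t=15 v=5: → [14,22); WM=13
i=6 t=19 v=4: → [14,22); WM=16; [7,15) fires=7
i=7 t=8 v=1: DROP (t<16-2); WM=16
i=8 t=17 v=4: → [14,22); WM=16
i=9 t=21 v=4: → [21,29),[14,22); WM=18
i=10 t=23 v=8: → [21,29); WM=20
i=11 t=24 v=5: → [21,29); WM=21
i=12 t=28 v=1: → [28,36),[21,29); WM=25; [14,22) fires=9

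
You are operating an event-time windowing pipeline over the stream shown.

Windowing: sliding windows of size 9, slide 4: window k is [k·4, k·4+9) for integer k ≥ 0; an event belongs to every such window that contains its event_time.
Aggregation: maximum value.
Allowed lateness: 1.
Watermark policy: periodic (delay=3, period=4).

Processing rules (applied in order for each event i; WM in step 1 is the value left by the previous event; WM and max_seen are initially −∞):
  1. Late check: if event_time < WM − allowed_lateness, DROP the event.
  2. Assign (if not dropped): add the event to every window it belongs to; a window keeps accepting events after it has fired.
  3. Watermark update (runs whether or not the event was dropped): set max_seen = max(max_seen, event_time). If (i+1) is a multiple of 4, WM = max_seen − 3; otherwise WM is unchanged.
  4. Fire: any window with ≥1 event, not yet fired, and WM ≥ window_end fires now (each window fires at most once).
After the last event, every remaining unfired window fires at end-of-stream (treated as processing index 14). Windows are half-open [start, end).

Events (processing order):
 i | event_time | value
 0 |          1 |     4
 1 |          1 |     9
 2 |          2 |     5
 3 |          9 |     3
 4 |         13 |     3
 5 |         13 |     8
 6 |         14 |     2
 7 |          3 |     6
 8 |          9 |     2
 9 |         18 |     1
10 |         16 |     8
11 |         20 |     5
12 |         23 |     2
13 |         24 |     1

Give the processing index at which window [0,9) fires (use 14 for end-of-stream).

i=0 t=1 v=4: → [0,9); WM=−∞
i=1 t=1 v=9: → [0,9); WM=−∞
i=2 t=2 v=5: → [0,9); WM=−∞
i=3 t=9 v=3: → [8,17),[4,13); WM=6
i=4 t=13 v=3: → [12,21),[8,17); WM=6
i=5 t=13 v=8: → [12,21),[8,17); WM=6
i=6 t=14 v=2: → [12,21),[8,17); WM=6
i=7 t=3 v=6: DROP (t<6-1); WM=11; [0,9) fires=9
i=8 t=9 v=2: DROP (t<11-1); WM=11
i=9 t=18 v=1: → [16,25),[12,21); WM=11
i=10 t=16 v=8: → [16,25),[12,21),[8,17); WM=11
i=11 t=20 v=5: → [20,29),[16,25),[12,21); WM=17; [4,13) fires=3 [8,17) fires=8
i=12 t=23 v=2: → [20,29),[16,25); WM=17
i=13 t=24 v=1: → [24,33),[20,29),[16,25); WM=17

7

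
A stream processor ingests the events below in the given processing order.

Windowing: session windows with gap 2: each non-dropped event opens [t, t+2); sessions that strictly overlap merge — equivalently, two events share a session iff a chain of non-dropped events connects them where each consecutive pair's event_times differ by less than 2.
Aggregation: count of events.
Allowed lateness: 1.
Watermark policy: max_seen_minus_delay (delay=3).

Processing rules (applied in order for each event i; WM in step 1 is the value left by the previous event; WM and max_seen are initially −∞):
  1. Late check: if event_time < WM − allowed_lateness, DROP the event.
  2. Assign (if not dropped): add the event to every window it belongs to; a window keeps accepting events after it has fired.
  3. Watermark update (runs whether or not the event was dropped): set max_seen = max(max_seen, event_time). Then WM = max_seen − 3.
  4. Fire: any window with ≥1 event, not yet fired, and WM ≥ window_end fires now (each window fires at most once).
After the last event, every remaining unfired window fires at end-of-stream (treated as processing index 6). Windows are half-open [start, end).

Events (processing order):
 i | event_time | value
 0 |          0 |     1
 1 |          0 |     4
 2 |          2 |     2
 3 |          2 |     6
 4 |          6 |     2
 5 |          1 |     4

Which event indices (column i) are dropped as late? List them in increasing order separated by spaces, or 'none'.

i=0 t=0 v=1: → [0,2); WM=-3
i=1 t=0 v=4: → [0,2); WM=-3
i=2 t=2 v=2: → [2,4); WM=-1
i=3 t=2 v=6: → [2,4); WM=-1
i=4 t=6 v=2: → [6,8); WM=3
i=5 t=1 v=4: DROP (t<3-1); WM=3

5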